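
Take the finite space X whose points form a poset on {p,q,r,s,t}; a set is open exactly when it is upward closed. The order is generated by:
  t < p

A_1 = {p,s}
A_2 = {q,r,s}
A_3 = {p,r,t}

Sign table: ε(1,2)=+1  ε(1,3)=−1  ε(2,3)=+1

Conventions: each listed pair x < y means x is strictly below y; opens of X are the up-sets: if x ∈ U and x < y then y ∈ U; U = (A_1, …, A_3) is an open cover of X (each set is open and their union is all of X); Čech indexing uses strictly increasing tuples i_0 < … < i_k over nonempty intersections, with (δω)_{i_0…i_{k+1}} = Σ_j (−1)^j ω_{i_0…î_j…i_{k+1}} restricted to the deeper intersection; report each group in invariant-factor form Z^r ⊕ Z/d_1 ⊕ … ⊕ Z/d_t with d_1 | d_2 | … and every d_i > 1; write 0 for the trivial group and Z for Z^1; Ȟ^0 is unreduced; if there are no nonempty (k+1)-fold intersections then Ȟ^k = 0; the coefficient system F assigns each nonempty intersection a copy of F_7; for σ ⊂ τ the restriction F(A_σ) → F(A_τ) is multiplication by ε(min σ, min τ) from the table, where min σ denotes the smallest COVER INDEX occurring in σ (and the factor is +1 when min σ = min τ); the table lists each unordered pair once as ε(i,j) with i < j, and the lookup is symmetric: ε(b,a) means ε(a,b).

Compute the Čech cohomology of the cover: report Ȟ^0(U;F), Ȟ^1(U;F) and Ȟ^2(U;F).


Ȟ^0 = 0, Ȟ^1 = 0 and Ȟ^2 = 0

nonempty overlaps:
  A12={s} A13={p} A23={r}
C dims 3,3; δ0: rk_F7 3
degree 0: 3−3−0 = 0 → Ȟ^0 ≅ 0
degree 1: 3−0−3 = 0 → Ȟ^1 ≅ 0
degree 2: 0−0−0 = 0 → Ȟ^2 ≅ 0


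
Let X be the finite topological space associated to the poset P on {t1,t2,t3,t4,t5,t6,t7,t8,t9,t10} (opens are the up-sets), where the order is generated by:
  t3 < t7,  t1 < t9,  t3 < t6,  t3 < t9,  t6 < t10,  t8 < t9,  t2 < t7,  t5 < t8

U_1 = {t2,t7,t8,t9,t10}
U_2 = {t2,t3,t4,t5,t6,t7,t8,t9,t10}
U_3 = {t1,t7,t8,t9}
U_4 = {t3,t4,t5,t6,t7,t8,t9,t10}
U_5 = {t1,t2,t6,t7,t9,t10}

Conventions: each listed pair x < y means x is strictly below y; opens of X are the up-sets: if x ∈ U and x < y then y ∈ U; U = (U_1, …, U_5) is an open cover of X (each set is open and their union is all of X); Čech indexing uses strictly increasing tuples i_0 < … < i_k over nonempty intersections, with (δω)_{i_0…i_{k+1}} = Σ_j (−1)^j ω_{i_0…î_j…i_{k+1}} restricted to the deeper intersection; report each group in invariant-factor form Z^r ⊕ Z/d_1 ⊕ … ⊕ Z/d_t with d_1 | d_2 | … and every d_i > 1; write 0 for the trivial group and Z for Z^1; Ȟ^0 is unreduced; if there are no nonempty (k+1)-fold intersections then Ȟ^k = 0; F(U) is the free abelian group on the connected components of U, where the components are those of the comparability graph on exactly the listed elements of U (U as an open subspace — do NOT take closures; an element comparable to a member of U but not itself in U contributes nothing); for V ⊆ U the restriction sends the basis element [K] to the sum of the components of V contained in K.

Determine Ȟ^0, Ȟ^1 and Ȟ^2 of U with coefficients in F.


Ȟ^0 ≅ Z^2, Ȟ^1 ≅ 0, Ȟ^2 ≅ 0

nerve of the cover:
  U12={t2,t7,t8,t9,t10} U13={t7,t8,t9} U14={t7,t8,t9,t10} U15={t2,t7,t9,t10} U23={t7,t8,t9} U24={t3,t4,t5,t6,t7,t8,t9,t10} U25={t2,t6,t7,t9,t10} U34={t7,t8,t9} U35={t1,t7,t9} U45={t6,t7,t9,t10}
  U123={t7,t8,t9} U124={t7,t8,t9,t10} U125={t2,t7,t9,t10} U134={t7,t8,t9} U135={t7,t9} U145={t7,t9,t10} U234={t7,t8,t9} U235={t7,t9} U245={t6,t7,t9,t10} U345={t7,t9}
  U1234={t7,t8,t9} U1235={t7,t9} U1245={t7,t9,t10} U1345={t7,t9} U2345={t7,t9}
  U12345={t7,t9}
components per intersection:
  U1: {t2,t7} {t8,t9} {t10}
  U2: {t2,t3,t5,t6,t7,t8,t9,t10} {t4}
  U3: {t1,t8,t9} {t7}
  U4: {t3,t5,t6,t7,t8,t9,t10} {t4}
  U5: {t1,t9} {t2,t7} {t6,t10}
  U12: {t2,t7} {t8,t9} {t10}
  U13: {t7} {t8,t9}
  U14: {t7} {t8,t9} {t10}
  U15: {t2,t7} {t9} {t10}
  U23: {t7} {t8,t9}
  U24: {t3,t5,t6,t7,t8,t9,t10} {t4}
  U25: {t2,t7} {t6,t10} {t9}
  U34: {t7} {t8,t9}
  U35: {t1,t9} {t7}
  U45: {t6,t10} {t7} {t9}
  U123: {t7} {t8,t9}
  U124: {t7} {t8,t9} {t10}
  U125: {t2,t7} {t9} {t10}
  U134: {t7} {t8,t9}
  U135: {t7} {t9}
  U145: {t7} {t9} {t10}
  U234: {t7} {t8,t9}
  U235: {t7} {t9}
  U245: {t6,t10} {t7} {t9}
  U345: {t7} {t9}
  U1234: {t7} {t8,t9}
  U1235: {t7} {t9}
  U1245: {t7} {t9} {t10}
  U1345: {t7} {t9}
  U2345: {t7} {t9}
  U12345: {t7} {t9}
C dims 12,25,24,11; δ0: rk 10, SNF 1^10; δ1: rk 15, SNF 1^15; δ2: rk 9, SNF 1^9
Ȟ^0 = (12 − 10) − 0 = 2, so Ȟ^0 ≅ Z^2
Ȟ^1 = (25 − 15) − 10 = 0, so Ȟ^1 ≅ 0
Ȟ^2 = (24 − 9) − 15 = 0, so Ȟ^2 ≅ 0


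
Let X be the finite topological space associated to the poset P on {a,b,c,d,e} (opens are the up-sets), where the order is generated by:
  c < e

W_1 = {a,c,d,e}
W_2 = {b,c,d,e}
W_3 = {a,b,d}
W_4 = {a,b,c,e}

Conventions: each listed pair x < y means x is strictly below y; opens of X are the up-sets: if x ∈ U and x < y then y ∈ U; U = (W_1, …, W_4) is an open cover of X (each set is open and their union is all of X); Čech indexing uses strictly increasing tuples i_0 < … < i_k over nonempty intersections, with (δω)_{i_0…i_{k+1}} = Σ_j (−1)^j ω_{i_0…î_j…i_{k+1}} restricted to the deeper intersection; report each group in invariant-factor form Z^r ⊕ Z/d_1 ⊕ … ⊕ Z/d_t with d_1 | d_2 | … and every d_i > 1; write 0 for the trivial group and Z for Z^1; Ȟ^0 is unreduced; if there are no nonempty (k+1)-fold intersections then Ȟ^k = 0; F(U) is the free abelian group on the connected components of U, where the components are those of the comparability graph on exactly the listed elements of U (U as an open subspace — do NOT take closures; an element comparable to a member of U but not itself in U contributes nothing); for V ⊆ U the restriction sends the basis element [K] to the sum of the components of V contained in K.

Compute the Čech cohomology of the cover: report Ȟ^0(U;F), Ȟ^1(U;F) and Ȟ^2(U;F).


Ȟ^0 = Z^4, Ȟ^1 = 0, Ȟ^2 = 0

nonempty intersections:
  W12={c,d,e} W13={a,d} W14={a,c,e} W23={b,d} W24={b,c,e} W34={a,b}
  W123={d} W124={c,e} W134={a} W234={b}
components per intersection:
  W1: {a} {c,e} {d}
  W2: {b} {c,e} {d}
  W3: {a} {b} {d}
  W4: {a} {b} {c,e}
  W12: {c,e} {d}
  W13: {a} {d}
  W14: {a} {c,e}
  W23: {b} {d}
  W24: {b} {c,e}
  W34: {a} {b}
  W123: {d}
  W124: {c,e}
  W134: {a}
  W234: {b}
C dims 12,12,4; δ0: rk 8, SNF 1^8; δ1: rk 4, SNF 1^4
Ȟ^0: (12−8)−0=4 ⇒ Z^4
Ȟ^1: (12−4)−8=0 ⇒ 0
Ȟ^2: (4−0)−4=0 ⇒ 0


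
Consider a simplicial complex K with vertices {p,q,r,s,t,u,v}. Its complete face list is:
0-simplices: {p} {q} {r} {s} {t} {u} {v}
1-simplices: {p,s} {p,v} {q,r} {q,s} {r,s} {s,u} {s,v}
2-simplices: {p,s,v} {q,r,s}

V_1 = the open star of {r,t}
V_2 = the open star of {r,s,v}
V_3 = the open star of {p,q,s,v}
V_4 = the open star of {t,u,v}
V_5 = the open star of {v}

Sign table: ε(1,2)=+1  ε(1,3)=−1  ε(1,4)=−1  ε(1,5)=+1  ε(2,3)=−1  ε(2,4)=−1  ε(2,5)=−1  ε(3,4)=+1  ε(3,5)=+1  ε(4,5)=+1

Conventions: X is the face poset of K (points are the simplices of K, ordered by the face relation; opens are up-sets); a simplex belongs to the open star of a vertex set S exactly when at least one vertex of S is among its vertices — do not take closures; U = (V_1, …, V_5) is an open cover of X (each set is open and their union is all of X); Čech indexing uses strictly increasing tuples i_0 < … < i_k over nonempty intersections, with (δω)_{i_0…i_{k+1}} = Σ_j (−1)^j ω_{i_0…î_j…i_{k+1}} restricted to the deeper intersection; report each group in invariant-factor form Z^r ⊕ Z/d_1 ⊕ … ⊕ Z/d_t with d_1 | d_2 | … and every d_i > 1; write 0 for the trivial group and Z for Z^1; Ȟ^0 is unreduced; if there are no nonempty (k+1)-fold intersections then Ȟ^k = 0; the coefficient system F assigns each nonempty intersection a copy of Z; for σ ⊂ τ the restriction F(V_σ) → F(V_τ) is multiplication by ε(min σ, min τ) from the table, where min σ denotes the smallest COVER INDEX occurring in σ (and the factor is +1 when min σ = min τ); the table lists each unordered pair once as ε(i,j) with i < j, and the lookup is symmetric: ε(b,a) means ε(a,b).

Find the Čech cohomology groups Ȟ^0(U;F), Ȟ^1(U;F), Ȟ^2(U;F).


Ȟ^0 ≅ Z; Ȟ^1 ≅ Z; Ȟ^2 ≅ 0

nonempty overlaps:
  V1={{r},{t},{q,r},{r,s},{q,r,s}} V2={{r},{s},{v},{p,s},{p,v},{q,r},{q,s},{r,s},{s,u},{s,v},{p,s,v},{q,r,s}} V3={{p},{q},{s},{v},{p,s},{p,v},{q,r},{q,s},{r,s},{s,u},{s,v},{p,s,v},{q,r,s}} V4={{t},{u},{v},{p,v},{s,u},{s,v},{p,s,v}} V5={{v},{p,v},{s,v},{p,s,v}}
  V12={{r},{q,r},{r,s},{q,r,s}} V13={{q,r},{r,s},{q,r,s}} V14={{t}} V23={{s},{v},{p,s},{p,v},{q,r},{q,s},{r,s},{s,u},{s,v},{p,s,v},{q,r,s}} V24={{v},{p,v},{s,u},{s,v},{p,s,v}} V25={{v},{p,v},{s,v},{p,s,v}} V34={{v},{p,v},{s,u},{s,v},{p,s,v}} V35={{v},{p,v},{s,v},{p,s,v}} V45={{v},{p,v},{s,v},{p,s,v}}
  V123={{q,r},{r,s},{q,r,s}} V234={{v},{p,v},{s,u},{s,v},{p,s,v}} V235={{v},{p,v},{s,v},{p,s,v}} V245={{v},{p,v},{s,v},{p,s,v}} V345={{v},{p,v},{s,v},{p,s,v}}
  V2345={{v},{p,v},{s,v},{p,s,v}}
C dims 5,9,5,1; δ0: rk 4, SNF 1^4; δ1: rk 4, SNF 1^4; δ2: rk 1, SNF 1^1
degree 0: 5−4−0 = 1 → Ȟ^0 ≅ Z
degree 1: 9−4−4 = 1 → Ȟ^1 ≅ Z
degree 2: 5−1−4 = 0 → Ȟ^2 ≅ 0


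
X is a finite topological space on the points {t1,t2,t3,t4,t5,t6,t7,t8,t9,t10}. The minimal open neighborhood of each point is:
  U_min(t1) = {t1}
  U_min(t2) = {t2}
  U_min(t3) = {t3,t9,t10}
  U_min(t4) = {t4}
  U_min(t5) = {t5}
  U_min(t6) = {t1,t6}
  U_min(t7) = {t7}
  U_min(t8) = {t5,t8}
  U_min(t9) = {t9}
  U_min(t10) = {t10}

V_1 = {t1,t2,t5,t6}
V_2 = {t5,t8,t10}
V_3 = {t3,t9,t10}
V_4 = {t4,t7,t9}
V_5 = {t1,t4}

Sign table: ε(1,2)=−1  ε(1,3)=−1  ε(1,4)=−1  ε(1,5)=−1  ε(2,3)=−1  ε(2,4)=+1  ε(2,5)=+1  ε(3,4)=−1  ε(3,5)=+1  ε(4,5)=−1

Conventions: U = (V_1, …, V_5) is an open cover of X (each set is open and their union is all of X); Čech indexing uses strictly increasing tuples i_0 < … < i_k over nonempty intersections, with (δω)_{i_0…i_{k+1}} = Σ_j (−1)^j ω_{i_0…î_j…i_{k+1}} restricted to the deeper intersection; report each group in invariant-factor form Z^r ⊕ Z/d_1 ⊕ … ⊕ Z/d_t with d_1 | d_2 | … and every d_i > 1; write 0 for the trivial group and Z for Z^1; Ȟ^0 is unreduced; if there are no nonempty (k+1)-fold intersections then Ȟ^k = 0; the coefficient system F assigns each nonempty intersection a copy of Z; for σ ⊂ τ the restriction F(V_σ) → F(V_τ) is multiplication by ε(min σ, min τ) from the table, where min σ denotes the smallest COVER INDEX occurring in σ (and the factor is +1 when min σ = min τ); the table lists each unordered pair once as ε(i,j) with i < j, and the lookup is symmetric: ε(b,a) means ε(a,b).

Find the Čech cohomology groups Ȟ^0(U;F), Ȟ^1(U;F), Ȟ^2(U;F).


Ȟ^0 = 0, Ȟ^1 = Z/2, Ȟ^2 = 0

nerve of the cover:
  V12={t5} V15={t1} V23={t10} V34={t9} V45={t4}
C dims 5,5; δ0: rk 5, SNF 1^4·2
Ȟ^0 = (5 − 5) − 0 = 0, so Ȟ^0 ≅ 0
Ȟ^1 = (5 − 0) − 5 = 0 plus torsion [2], so Ȟ^1 ≅ Z/2
Ȟ^2 = (0 − 0) − 0 = 0, so Ȟ^2 ≅ 0


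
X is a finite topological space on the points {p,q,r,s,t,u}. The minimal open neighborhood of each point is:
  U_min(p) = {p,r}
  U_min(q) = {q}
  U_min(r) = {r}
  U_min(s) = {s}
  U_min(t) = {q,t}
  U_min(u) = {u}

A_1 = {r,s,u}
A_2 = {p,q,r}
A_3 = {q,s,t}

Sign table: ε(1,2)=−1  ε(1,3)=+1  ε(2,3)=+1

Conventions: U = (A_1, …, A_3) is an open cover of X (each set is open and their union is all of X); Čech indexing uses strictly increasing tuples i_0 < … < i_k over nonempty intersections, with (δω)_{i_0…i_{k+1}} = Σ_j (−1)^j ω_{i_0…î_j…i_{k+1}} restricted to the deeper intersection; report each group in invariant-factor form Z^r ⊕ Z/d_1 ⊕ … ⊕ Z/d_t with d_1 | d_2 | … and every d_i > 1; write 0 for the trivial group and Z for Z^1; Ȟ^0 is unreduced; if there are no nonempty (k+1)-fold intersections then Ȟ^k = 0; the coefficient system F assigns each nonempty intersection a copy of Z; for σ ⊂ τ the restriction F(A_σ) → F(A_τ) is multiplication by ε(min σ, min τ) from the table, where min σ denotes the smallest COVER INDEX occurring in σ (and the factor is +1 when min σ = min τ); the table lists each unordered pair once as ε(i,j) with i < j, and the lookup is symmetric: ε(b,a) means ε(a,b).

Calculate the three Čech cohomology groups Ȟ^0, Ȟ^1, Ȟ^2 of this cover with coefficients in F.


Ȟ^0(U;F) ≅ 0, Ȟ^1(U;F) ≅ Z/2, Ȟ^2(U;F) ≅ 0

cover nerve:
  A12={r} A13={s} A23={q}
C dims 3,3; δ0: rk 3, SNF 1^2·2
Ȟ^0: (3−3)−0=0 ⇒ 0
Ȟ^1: (3−0)−3=0 plus torsion [2] ⇒ Z/2
Ȟ^2: (0−0)−0=0 ⇒ 0


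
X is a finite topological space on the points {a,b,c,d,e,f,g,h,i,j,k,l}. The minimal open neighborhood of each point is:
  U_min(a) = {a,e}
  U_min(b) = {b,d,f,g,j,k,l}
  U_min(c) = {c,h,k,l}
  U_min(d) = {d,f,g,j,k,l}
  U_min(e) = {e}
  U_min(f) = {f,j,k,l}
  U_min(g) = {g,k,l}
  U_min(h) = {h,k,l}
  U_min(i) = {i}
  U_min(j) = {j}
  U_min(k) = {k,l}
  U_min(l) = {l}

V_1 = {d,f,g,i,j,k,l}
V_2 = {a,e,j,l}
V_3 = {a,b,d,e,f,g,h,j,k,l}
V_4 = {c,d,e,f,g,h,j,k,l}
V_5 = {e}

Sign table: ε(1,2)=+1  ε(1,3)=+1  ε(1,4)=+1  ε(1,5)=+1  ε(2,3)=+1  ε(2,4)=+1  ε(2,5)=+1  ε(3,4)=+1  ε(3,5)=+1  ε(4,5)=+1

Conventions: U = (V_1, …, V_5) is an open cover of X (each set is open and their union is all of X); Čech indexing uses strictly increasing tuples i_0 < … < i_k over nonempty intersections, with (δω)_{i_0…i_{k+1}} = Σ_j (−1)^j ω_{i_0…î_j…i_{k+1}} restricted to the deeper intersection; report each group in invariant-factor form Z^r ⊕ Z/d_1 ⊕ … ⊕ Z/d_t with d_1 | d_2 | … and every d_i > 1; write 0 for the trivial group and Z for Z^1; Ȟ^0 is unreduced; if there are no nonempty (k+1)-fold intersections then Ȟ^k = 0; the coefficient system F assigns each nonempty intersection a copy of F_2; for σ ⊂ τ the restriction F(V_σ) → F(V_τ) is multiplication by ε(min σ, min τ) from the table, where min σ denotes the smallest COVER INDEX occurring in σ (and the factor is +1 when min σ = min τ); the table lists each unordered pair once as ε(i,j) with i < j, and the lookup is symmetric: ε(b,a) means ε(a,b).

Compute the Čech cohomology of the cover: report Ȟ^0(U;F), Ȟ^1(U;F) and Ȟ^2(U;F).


nerve simplices:
  V12={j,l} V13={d,f,g,j,k,l} V14={d,f,g,j,k,l} V23={a,e,j,l} V24={e,j,l} V25={e} V34={d,e,f,g,h,j,k,l} V35={e} V45={e}
  V123={j,l} V124={j,l} V134={d,f,g,j,k,l} V234={e,j,l} V235={e} V245={e} V345={e}
  V1234={j,l} V2345={e}
C dims 5,9,7,2; δ0: rk_F2 4; δ1: rk_F2 5; δ2: rk_F2 2
degree 0: 5−4−0 = 1 → Ȟ^0 ≅ Z/2
degree 1: 9−5−4 = 0 → Ȟ^1 ≅ 0
degree 2: 7−2−5 = 0 → Ȟ^2 ≅ 0

Ȟ^0 ≅ Z/2, Ȟ^1 ≅ 0, Ȟ^2 ≅ 0


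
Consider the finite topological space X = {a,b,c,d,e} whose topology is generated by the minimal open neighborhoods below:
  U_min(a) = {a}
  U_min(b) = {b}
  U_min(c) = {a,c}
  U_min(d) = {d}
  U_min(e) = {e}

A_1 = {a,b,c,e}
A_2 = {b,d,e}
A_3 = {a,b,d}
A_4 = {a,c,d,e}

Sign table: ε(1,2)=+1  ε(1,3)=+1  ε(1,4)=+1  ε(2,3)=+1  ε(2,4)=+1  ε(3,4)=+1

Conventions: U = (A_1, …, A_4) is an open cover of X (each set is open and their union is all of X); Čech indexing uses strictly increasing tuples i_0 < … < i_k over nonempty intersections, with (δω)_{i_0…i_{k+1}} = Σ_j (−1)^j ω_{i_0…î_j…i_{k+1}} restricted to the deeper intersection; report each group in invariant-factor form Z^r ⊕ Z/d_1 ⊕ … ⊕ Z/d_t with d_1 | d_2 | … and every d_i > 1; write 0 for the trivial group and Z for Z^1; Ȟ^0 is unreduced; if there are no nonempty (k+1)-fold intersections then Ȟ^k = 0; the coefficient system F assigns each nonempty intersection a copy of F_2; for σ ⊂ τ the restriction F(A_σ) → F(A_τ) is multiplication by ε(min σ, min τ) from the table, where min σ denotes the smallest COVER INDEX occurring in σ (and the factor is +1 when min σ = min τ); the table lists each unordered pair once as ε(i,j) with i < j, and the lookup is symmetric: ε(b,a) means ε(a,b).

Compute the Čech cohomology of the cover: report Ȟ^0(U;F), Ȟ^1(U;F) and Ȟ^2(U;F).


intersection data:
  A12={b,e} A13={a,b} A14={a,c,e} A23={b,d} A24={d,e} A34={a,d}
  A123={b} A124={e} A134={a} A234={d}
C dims 4,6,4; δ0: rk_F2 3; δ1: rk_F2 3
Ȟ^0 = (4 − 3) − 0 = 1, so Ȟ^0 ≅ Z/2
Ȟ^1 = (6 − 3) − 3 = 0, so Ȟ^1 ≅ 0
Ȟ^2 = (4 − 0) − 3 = 1, so Ȟ^2 ≅ Z/2

Ȟ^0 ≅ Z/2, Ȟ^1 ≅ 0, Ȟ^2 ≅ Z/2


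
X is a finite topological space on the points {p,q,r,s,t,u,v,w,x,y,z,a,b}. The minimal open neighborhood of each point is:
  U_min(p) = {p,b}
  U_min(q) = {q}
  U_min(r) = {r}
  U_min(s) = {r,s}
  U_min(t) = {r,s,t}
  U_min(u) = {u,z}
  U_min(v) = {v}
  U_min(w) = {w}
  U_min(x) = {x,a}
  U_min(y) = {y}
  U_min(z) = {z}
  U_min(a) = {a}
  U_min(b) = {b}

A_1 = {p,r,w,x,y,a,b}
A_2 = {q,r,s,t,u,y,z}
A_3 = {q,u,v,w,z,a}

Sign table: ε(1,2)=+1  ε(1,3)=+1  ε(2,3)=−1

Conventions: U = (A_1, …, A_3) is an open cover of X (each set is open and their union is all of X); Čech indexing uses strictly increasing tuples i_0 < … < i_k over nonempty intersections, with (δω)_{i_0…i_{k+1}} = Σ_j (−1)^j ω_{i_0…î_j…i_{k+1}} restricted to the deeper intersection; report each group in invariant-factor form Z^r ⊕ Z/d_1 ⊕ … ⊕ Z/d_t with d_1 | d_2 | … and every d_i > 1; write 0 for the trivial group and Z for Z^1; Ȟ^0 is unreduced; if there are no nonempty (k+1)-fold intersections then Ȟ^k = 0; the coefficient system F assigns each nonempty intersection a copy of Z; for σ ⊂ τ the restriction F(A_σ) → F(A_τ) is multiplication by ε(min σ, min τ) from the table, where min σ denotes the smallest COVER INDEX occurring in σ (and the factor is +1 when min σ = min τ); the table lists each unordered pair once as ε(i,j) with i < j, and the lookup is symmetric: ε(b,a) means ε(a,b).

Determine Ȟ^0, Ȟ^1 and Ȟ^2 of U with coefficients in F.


Ȟ^0 ≅ 0; Ȟ^1 ≅ Z/2; Ȟ^2 ≅ 0

nerve simplices:
  A12={r,y} A13={w,a} A23={q,u,z}
C dims 3,3; δ0: rk 3, SNF 1^2·2
degree 0: 3−3−0 = 0 → Ȟ^0 ≅ 0
degree 1: 3−0−3 = 0 plus torsion [2] → Ȟ^1 ≅ Z/2
degree 2: 0−0−0 = 0 → Ȟ^2 ≅ 0


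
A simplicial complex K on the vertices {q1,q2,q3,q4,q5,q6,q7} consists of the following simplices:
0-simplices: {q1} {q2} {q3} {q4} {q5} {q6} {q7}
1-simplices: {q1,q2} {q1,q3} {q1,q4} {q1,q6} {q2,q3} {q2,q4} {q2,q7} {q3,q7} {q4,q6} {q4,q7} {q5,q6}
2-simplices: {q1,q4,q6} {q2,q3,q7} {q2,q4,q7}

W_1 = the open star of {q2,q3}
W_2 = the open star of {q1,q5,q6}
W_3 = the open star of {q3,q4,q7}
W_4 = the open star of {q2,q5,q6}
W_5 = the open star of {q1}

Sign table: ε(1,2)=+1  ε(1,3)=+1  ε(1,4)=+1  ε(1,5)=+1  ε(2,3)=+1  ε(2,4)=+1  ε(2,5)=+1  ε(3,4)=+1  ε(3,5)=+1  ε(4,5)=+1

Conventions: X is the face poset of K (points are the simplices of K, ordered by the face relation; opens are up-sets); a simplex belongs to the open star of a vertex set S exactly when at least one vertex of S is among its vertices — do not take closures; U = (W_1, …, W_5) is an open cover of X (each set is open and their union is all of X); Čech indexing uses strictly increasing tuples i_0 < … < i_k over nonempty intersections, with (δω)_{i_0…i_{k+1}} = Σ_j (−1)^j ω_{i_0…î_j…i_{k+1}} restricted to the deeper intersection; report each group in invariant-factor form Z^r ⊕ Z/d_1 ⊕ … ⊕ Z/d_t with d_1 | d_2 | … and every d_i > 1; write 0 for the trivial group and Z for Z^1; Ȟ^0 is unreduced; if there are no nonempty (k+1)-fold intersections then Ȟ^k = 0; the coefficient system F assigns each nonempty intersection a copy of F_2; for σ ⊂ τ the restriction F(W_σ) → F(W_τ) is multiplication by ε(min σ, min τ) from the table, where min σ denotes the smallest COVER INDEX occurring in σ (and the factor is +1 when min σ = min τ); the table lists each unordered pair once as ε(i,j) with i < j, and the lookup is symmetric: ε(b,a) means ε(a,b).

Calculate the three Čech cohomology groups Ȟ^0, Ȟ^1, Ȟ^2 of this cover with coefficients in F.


Ȟ^0 = Z/2; Ȟ^1 = 0; Ȟ^2 = Z/2

intersection data:
  W1={{q2},{q3},{q1,q2},{q1,q3},{q2,q3},{q2,q4},{q2,q7},{q3,q7},{q2,q3,q7},{q2,q4,q7}} W2={{q1},{q5},{q6},{q1,q2},{q1,q3},{q1,q4},{q1,q6},{q4,q6},{q5,q6},{q1,q4,q6}} W3={{q3},{q4},{q7},{q1,q3},{q1,q4},{q2,q3},{q2,q4},{q2,q7},{q3,q7},{q4,q6},{q4,q7},{q1,q4,q6},{q2,q3,q7},{q2,q4,q7}} W4={{q2},{q5},{q6},{q1,q2},{q1,q6},{q2,q3},{q2,q4},{q2,q7},{q4,q6},{q5,q6},{q1,q4,q6},{q2,q3,q7},{q2,q4,q7}} W5={{q1},{q1,q2},{q1,q3},{q1,q4},{q1,q6},{q1,q4,q6}}
  W12={{q1,q2},{q1,q3}} W13={{q3},{q1,q3},{q2,q3},{q2,q4},{q2,q7},{q3,q7},{q2,q3,q7},{q2,q4,q7}} W14={{q2},{q1,q2},{q2,q3},{q2,q4},{q2,q7},{q2,q3,q7},{q2,q4,q7}} W15={{q1,q2},{q1,q3}} W23={{q1,q3},{q1,q4},{q4,q6},{q1,q4,q6}} W24={{q5},{q6},{q1,q2},{q1,q6},{q4,q6},{q5,q6},{q1,q4,q6}} W25={{q1},{q1,q2},{q1,q3},{q1,q4},{q1,q6},{q1,q4,q6}} W34={{q2,q3},{q2,q4},{q2,q7},{q4,q6},{q1,q4,q6},{q2,q3,q7},{q2,q4,q7}} W35={{q1,q3},{q1,q4},{q1,q4,q6}} W45={{q1,q2},{q1,q6},{q1,q4,q6}}
  W123={{q1,q3}} W124={{q1,q2}} W125={{q1,q2},{q1,q3}} W134={{q2,q3},{q2,q4},{q2,q7},{q2,q3,q7},{q2,q4,q7}} W135={{q1,q3}} W145={{q1,q2}} W234={{q4,q6},{q1,q4,q6}} W235={{q1,q3},{q1,q4},{q1,q4,q6}} W245={{q1,q2},{q1,q6},{q1,q4,q6}} W345={{q1,q4,q6}}
  W1235={{q1,q3}} W1245={{q1,q2}} W2345={{q1,q4,q6}}
C dims 5,10,10,3; δ0: rk_F2 4; δ1: rk_F2 6; δ2: rk_F2 3
Ȟ^0 = (5 − 4) − 0 = 1, so Ȟ^0 ≅ Z/2
Ȟ^1 = (10 − 6) − 4 = 0, so Ȟ^1 ≅ 0
Ȟ^2 = (10 − 3) − 6 = 1, so Ȟ^2 ≅ Z/2


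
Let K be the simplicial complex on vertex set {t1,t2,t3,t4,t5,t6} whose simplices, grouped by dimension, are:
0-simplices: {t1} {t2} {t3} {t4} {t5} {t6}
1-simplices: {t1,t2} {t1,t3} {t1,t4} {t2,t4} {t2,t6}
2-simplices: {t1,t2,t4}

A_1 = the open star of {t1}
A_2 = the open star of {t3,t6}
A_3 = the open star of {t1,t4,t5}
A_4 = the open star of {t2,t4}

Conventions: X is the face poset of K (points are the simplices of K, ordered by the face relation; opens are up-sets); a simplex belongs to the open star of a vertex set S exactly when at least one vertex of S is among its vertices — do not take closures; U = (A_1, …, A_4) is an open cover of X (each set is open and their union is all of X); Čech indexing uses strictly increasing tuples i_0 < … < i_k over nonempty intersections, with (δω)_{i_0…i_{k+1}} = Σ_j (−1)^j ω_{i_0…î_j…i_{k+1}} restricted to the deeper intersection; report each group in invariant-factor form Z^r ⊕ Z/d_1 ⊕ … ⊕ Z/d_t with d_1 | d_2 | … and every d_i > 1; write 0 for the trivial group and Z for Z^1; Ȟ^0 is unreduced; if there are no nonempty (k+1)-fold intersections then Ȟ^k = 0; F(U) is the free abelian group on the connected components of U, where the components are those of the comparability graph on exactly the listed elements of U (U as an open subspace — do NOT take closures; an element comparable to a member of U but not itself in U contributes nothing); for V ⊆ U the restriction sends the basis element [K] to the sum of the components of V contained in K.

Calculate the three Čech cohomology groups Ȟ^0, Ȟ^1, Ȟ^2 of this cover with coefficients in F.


nerve simplices:
  A1={{t1},{t1,t2},{t1,t3},{t1,t4},{t1,t2,t4}} A2={{t3},{t6},{t1,t3},{t2,t6}} A3={{t1},{t4},{t5},{t1,t2},{t1,t3},{t1,t4},{t2,t4},{t1,t2,t4}} A4={{t2},{t4},{t1,t2},{t1,t4},{t2,t4},{t2,t6},{t1,t2,t4}}
  A12={{t1,t3}} A13={{t1},{t1,t2},{t1,t3},{t1,t4},{t1,t2,t4}} A14={{t1,t2},{t1,t4},{t1,t2,t4}} A23={{t1,t3}} A24={{t2,t6}} A34={{t4},{t1,t2},{t1,t4},{t2,t4},{t1,t2,t4}}
  A123={{t1,t3}} A134={{t1,t2},{t1,t4},{t1,t2,t4}}
components per intersection:
  A1: {{t1},{t1,t2},{t1,t3},{t1,t4},{t1,t2,t4}}
  A2: {{t3},{t1,t3}} {{t6},{t2,t6}}
  A3: {{t1},{t4},{t1,t2},{t1,t3},{t1,t4},{t2,t4},{t1,t2,t4}} {{t5}}
  A4: {{t2},{t4},{t1,t2},{t1,t4},{t2,t4},{t2,t6},{t1,t2,t4}}
  A12: {{t1,t3}}
  A13: {{t1},{t1,t2},{t1,t3},{t1,t4},{t1,t2,t4}}
  A14: {{t1,t2},{t1,t4},{t1,t2,t4}}
  A23: {{t1,t3}}
  A24: {{t2,t6}}
  A34: {{t4},{t1,t2},{t1,t4},{t2,t4},{t1,t2,t4}}
  A123: {{t1,t3}}
  A134: {{t1,t2},{t1,t4},{t1,t2,t4}}
C dims 6,6,2; δ0: rk 4, SNF 1^4; δ1: rk 2, SNF 1^2
degree 0: 6−4−0 = 2 → Ȟ^0 ≅ Z^2
degree 1: 6−2−4 = 0 → Ȟ^1 ≅ 0
degree 2: 2−0−2 = 0 → Ȟ^2 ≅ 0

Ȟ^0(U;F) ≅ Z^2, Ȟ^1(U;F) ≅ 0, Ȟ^2(U;F) ≅ 0


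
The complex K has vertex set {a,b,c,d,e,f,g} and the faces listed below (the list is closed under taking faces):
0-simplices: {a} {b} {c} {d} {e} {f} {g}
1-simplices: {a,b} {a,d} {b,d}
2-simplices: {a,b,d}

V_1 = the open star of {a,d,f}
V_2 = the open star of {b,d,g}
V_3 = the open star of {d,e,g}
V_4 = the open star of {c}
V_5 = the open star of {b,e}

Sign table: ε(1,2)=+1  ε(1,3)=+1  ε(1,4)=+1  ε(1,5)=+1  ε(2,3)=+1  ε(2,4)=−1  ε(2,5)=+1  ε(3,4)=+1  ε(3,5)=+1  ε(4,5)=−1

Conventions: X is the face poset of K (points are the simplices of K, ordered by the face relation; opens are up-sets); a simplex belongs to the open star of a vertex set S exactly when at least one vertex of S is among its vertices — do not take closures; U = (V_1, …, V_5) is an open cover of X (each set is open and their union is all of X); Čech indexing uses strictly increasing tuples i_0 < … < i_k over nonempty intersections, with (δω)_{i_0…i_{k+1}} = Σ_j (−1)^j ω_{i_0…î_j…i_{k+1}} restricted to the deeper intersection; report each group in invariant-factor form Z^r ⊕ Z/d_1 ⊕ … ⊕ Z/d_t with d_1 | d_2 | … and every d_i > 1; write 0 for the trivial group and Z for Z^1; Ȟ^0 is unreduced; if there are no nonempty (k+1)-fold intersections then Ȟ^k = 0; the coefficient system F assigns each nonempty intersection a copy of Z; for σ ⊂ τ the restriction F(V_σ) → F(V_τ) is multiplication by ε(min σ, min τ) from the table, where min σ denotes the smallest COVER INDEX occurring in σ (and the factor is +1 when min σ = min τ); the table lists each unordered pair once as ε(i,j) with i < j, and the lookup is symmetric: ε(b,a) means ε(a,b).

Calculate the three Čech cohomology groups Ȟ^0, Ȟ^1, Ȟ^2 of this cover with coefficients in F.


Ȟ^0 = Z^2; Ȟ^1 = 0; Ȟ^2 = 0

nonempty intersections:
  V1={{a},{d},{f},{a,b},{a,d},{b,d},{a,b,d}} V2={{b},{d},{g},{a,b},{a,d},{b,d},{a,b,d}} V3={{d},{e},{g},{a,d},{b,d},{a,b,d}} V4={{c}} V5={{b},{e},{a,b},{b,d},{a,b,d}}
  V12={{d},{a,b},{a,d},{b,d},{a,b,d}} V13={{d},{a,d},{b,d},{a,b,d}} V15={{a,b},{b,d},{a,b,d}} V23={{d},{g},{a,d},{b,d},{a,b,d}} V25={{b},{a,b},{b,d},{a,b,d}} V35={{e},{b,d},{a,b,d}}
  V123={{d},{a,d},{b,d},{a,b,d}} V125={{a,b},{b,d},{a,b,d}} V135={{b,d},{a,b,d}} V235={{b,d},{a,b,d}}
  V1235={{b,d},{a,b,d}}
C dims 5,6,4,1; δ0: rk 3, SNF 1^3; δ1: rk 3, SNF 1^3; δ2: rk 1, SNF 1^1
Ȟ^0: (5−3)−0=2 ⇒ Z^2
Ȟ^1: (6−3)−3=0 ⇒ 0
Ȟ^2: (4−1)−3=0 ⇒ 0


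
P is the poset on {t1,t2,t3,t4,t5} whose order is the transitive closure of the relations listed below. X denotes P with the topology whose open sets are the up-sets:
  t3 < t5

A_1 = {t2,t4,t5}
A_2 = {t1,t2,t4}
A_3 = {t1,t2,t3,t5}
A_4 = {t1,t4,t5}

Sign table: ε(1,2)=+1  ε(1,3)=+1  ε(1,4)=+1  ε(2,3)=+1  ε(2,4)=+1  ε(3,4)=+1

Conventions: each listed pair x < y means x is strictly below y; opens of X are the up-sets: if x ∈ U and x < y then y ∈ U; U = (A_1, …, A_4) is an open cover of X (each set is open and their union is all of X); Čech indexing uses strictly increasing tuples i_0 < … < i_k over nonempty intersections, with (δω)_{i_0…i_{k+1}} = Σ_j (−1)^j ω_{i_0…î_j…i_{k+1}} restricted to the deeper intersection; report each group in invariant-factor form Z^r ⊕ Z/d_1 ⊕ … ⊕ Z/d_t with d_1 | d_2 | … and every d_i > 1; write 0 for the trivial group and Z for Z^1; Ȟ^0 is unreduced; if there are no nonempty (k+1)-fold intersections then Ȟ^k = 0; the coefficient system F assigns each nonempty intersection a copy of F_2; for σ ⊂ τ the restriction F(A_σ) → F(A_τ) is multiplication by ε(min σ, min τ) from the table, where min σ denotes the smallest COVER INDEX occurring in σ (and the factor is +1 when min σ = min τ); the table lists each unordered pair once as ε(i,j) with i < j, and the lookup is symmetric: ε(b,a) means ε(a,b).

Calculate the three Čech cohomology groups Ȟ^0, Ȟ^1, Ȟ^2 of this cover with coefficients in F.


Ȟ^0 ≅ Z/2, Ȟ^1 ≅ 0, Ȟ^2 ≅ Z/2

intersection data:
  A12={t2,t4} A13={t2,t5} A14={t4,t5} A23={t1,t2} A24={t1,t4} A34={t1,t5}
  A123={t2} A124={t4} A134={t5} A234={t1}
C dims 4,6,4; δ0: rk_F2 3; δ1: rk_F2 3
Ȟ^0 = (4 − 3) − 0 = 1, so Ȟ^0 ≅ Z/2
Ȟ^1 = (6 − 3) − 3 = 0, so Ȟ^1 ≅ 0
Ȟ^2 = (4 − 0) − 3 = 1, so Ȟ^2 ≅ Z/2


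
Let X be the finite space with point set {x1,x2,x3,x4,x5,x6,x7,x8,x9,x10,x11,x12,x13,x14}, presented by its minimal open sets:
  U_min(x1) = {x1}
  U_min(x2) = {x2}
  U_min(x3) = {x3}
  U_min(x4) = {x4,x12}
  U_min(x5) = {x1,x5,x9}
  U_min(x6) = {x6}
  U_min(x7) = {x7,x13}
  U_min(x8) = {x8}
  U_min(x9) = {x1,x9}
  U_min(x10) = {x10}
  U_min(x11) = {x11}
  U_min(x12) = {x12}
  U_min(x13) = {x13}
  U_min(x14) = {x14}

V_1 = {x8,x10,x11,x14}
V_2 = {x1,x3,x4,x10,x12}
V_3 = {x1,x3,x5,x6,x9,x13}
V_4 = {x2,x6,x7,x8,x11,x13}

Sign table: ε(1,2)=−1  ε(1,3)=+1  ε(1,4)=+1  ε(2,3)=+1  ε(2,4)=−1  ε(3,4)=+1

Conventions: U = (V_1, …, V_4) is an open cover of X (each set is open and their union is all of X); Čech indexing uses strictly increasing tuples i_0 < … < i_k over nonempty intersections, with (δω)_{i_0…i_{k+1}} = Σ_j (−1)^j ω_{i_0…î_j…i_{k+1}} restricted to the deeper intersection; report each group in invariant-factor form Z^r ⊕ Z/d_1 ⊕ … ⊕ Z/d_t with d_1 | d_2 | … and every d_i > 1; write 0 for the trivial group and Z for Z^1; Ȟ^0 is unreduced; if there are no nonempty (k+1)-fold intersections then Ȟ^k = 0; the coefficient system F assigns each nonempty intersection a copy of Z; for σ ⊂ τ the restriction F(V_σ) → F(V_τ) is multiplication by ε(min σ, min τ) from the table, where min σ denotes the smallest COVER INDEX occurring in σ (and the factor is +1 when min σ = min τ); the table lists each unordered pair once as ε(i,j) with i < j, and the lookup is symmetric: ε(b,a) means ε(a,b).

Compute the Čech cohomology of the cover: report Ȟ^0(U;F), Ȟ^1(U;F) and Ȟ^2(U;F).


intersection data:
  V12={x10} V14={x8,x11} V23={x1,x3} V34={x6,x13}
C dims 4,4; δ0: rk 4, SNF 1^3·2
Ȟ^0 = (4 − 4) − 0 = 0, so Ȟ^0 ≅ 0
Ȟ^1 = (4 − 0) − 4 = 0 plus torsion [2], so Ȟ^1 ≅ Z/2
Ȟ^2 = (0 − 0) − 0 = 0, so Ȟ^2 ≅ 0

Ȟ^0 = 0, Ȟ^1 = Z/2 and Ȟ^2 = 0


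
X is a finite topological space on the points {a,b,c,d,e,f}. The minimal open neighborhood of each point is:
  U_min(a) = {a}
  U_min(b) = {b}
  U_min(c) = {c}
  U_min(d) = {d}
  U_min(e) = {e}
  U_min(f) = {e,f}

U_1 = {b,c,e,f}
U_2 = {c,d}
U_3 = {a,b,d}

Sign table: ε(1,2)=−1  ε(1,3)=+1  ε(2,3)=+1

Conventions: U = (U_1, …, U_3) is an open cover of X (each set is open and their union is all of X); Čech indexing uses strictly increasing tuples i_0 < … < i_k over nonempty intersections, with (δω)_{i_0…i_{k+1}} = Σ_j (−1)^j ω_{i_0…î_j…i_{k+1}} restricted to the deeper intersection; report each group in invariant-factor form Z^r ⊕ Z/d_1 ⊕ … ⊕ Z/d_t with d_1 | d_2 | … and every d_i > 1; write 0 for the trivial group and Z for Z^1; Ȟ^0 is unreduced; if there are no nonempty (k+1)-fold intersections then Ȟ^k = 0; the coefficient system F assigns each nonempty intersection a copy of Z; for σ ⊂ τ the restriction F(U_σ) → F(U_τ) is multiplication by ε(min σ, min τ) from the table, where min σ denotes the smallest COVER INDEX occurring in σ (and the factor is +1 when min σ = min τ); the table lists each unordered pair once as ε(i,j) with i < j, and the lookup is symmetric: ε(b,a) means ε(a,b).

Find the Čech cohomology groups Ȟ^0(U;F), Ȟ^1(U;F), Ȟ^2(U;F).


nerve of the cover:
  U12={c} U13={b} U23={d}
C dims 3,3; δ0: rk 3, SNF 1^2·2
Ȟ^0 = (3 − 3) − 0 = 0, so Ȟ^0 ≅ 0
Ȟ^1 = (3 − 0) − 3 = 0 plus torsion [2], so Ȟ^1 ≅ Z/2
Ȟ^2 = (0 − 0) − 0 = 0, so Ȟ^2 ≅ 0

Ȟ^0 ≅ 0,  Ȟ^1 ≅ Z/2,  Ȟ^2 ≅ 0


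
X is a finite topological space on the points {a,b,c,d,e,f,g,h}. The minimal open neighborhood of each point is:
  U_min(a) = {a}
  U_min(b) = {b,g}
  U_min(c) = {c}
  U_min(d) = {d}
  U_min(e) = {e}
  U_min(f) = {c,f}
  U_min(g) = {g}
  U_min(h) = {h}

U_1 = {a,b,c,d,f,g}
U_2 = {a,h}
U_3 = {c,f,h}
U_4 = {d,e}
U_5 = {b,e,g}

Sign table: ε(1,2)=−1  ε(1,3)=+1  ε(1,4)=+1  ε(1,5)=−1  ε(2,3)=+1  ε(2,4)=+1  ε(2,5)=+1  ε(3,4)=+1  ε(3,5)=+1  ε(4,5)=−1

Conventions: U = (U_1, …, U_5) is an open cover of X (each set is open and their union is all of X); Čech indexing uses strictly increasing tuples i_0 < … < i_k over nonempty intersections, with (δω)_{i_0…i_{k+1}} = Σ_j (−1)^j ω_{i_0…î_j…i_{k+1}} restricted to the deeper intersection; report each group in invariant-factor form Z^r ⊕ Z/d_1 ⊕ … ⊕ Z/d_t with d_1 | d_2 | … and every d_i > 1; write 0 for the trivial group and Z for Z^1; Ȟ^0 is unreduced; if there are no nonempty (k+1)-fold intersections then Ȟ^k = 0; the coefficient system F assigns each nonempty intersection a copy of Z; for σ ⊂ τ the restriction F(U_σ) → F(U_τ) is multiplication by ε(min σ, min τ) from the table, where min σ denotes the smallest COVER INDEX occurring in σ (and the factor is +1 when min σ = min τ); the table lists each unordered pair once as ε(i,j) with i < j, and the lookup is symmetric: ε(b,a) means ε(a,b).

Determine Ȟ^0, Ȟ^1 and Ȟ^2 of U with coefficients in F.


nonempty overlaps:
  U12={a} U13={c,f} U14={d} U15={b,g} U23={h} U45={e}
C dims 5,6; δ0: rk 5, SNF 1^4·2
degree 0: 5−5−0 = 0 → Ȟ^0 ≅ 0
degree 1: 6−0−5 = 1 plus torsion [2] → Ȟ^1 ≅ Z ⊕ Z/2
degree 2: 0−0−0 = 0 → Ȟ^2 ≅ 0

Ȟ^0 ≅ 0; Ȟ^1 ≅ Z ⊕ Z/2; Ȟ^2 ≅ 0


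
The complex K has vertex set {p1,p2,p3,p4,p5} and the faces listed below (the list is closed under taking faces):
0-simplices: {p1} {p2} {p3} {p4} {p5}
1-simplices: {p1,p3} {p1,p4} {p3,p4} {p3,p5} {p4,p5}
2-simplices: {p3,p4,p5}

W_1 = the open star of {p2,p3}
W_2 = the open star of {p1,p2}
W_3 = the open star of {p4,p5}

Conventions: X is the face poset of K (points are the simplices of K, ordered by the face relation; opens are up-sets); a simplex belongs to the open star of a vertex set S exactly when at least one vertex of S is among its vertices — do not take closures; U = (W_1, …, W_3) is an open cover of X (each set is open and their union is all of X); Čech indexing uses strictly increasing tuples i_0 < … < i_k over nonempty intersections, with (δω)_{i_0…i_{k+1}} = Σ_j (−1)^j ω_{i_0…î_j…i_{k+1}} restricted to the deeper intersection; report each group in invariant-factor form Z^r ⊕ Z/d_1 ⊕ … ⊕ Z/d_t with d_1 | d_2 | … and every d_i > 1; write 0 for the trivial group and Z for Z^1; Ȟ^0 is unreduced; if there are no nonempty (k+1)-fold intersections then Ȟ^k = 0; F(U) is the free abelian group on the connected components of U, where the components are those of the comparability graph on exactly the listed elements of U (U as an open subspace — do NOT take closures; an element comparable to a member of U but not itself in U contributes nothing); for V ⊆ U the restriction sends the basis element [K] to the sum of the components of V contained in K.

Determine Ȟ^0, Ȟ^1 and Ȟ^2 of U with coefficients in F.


Ȟ^0(U;F) ≅ Z^2; Ȟ^1(U;F) ≅ Z; Ȟ^2(U;F) ≅ 0

cover nerve:
  W1={{p2},{p3},{p1,p3},{p3,p4},{p3,p5},{p3,p4,p5}} W2={{p1},{p2},{p1,p3},{p1,p4}} W3={{p4},{p5},{p1,p4},{p3,p4},{p3,p5},{p4,p5},{p3,p4,p5}}
  W12={{p2},{p1,p3}} W13={{p3,p4},{p3,p5},{p3,p4,p5}} W23={{p1,p4}}
components per intersection:
  W1: {{p2}} {{p3},{p1,p3},{p3,p4},{p3,p5},{p3,p4,p5}}
  W2: {{p1},{p1,p3},{p1,p4}} {{p2}}
  W3: {{p4},{p5},{p1,p4},{p3,p4},{p3,p5},{p4,p5},{p3,p4,p5}}
  W12: {{p2}} {{p1,p3}}
  W13: {{p3,p4},{p3,p5},{p3,p4,p5}}
  W23: {{p1,p4}}
C dims 5,4; δ0: rk 3, SNF 1^3
Ȟ^0: (5−3)−0=2 ⇒ Z^2
Ȟ^1: (4−0)−3=1 ⇒ Z
Ȟ^2: (0−0)−0=0 ⇒ 0


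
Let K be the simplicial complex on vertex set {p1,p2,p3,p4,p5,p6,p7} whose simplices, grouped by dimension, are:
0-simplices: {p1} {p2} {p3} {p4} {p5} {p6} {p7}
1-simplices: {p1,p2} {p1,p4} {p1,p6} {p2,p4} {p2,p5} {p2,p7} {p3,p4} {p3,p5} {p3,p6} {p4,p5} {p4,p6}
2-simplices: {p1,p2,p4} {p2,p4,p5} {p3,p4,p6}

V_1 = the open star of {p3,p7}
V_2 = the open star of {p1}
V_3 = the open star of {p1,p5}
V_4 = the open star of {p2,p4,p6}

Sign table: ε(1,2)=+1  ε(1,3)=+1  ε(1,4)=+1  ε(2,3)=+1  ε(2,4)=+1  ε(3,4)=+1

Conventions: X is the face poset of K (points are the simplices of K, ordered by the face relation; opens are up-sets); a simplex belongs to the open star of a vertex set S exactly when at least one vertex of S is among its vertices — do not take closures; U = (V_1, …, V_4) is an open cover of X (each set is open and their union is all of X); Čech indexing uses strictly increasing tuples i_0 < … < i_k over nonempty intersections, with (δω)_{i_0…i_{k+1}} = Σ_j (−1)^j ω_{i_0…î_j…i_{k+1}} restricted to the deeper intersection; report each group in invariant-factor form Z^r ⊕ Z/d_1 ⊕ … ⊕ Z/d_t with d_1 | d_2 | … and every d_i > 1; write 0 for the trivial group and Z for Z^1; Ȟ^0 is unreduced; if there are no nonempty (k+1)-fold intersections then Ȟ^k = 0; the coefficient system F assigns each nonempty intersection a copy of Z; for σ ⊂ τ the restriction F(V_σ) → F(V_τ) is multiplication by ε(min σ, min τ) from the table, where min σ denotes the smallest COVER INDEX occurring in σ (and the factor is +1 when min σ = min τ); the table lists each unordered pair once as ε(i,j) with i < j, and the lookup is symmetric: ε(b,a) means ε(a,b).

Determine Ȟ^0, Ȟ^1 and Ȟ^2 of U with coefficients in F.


Ȟ^0(U;F) ≅ Z, Ȟ^1(U;F) ≅ Z and Ȟ^2(U;F) ≅ 0

nerve of the cover:
  V1={{p3},{p7},{p2,p7},{p3,p4},{p3,p5},{p3,p6},{p3,p4,p6}} V2={{p1},{p1,p2},{p1,p4},{p1,p6},{p1,p2,p4}} V3={{p1},{p5},{p1,p2},{p1,p4},{p1,p6},{p2,p5},{p3,p5},{p4,p5},{p1,p2,p4},{p2,p4,p5}} V4={{p2},{p4},{p6},{p1,p2},{p1,p4},{p1,p6},{p2,p4},{p2,p5},{p2,p7},{p3,p4},{p3,p6},{p4,p5},{p4,p6},{p1,p2,p4},{p2,p4,p5},{p3,p4,p6}}
  V13={{p3,p5}} V14={{p2,p7},{p3,p4},{p3,p6},{p3,p4,p6}} V23={{p1},{p1,p2},{p1,p4},{p1,p6},{p1,p2,p4}} V24={{p1,p2},{p1,p4},{p1,p6},{p1,p2,p4}} V34={{p1,p2},{p1,p4},{p1,p6},{p2,p5},{p4,p5},{p1,p2,p4},{p2,p4,p5}}
  V234={{p1,p2},{p1,p4},{p1,p6},{p1,p2,p4}}
C dims 4,5,1; δ0: rk 3, SNF 1^3; δ1: rk 1, SNF 1^1
Ȟ^0 = (4 − 3) − 0 = 1, so Ȟ^0 ≅ Z
Ȟ^1 = (5 − 1) − 3 = 1, so Ȟ^1 ≅ Z
Ȟ^2 = (1 − 0) − 1 = 0, so Ȟ^2 ≅ 0


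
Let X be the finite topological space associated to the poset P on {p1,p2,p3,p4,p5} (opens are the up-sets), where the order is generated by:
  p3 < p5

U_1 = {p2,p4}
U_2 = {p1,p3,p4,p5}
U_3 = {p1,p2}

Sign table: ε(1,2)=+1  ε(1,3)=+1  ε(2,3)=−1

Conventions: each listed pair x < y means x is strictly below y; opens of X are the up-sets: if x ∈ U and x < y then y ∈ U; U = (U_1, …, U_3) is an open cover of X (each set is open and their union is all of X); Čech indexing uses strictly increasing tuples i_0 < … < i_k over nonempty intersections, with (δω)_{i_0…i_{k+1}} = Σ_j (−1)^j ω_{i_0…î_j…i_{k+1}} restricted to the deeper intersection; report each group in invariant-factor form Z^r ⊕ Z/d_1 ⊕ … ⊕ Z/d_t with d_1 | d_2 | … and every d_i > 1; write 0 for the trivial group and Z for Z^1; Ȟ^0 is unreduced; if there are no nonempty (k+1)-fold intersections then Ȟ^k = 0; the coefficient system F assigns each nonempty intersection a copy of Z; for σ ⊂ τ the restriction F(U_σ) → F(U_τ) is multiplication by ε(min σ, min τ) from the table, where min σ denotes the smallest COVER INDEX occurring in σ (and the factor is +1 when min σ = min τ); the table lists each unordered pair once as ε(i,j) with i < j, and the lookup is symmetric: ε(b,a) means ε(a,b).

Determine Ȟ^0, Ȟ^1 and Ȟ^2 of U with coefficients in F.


nonempty intersections:
  U12={p4} U13={p2} U23={p1}
C dims 3,3; δ0: rk 3, SNF 1^2·2
Ȟ^0: (3−3)−0=0 ⇒ 0
Ȟ^1: (3−0)−3=0 plus torsion [2] ⇒ Z/2
Ȟ^2: (0−0)−0=0 ⇒ 0

Ȟ^0(U;F) ≅ 0,  Ȟ^1(U;F) ≅ Z/2,  Ȟ^2(U;F) ≅ 0


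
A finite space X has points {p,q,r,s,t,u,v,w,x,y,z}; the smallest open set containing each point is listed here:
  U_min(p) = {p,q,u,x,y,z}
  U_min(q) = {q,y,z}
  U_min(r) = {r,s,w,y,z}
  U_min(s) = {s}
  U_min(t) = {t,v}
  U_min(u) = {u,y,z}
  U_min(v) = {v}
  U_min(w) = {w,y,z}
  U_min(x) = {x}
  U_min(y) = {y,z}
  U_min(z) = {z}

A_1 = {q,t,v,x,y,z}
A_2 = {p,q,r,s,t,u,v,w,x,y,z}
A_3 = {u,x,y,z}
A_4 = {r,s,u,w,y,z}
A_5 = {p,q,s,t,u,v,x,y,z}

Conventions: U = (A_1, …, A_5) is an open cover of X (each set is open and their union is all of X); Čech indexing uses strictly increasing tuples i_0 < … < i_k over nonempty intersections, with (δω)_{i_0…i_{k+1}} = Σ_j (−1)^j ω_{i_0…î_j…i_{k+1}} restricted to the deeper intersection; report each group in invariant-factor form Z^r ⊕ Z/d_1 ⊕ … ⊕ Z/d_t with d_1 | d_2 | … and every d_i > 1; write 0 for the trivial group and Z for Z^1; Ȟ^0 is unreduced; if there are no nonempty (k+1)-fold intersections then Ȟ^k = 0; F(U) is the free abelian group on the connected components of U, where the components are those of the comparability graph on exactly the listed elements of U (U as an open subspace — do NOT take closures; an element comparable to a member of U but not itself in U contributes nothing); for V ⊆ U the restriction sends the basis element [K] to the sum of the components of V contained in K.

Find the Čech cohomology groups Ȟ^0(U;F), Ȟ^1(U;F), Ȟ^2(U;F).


Ȟ^0 = Z^2; Ȟ^1 = 0; Ȟ^2 = 0

intersection data:
  A12={q,t,v,x,y,z} A13={x,y,z} A14={y,z} A15={q,t,v,x,y,z} A23={u,x,y,z} A24={r,s,u,w,y,z} A25={p,q,s,t,u,v,x,y,z} A34={u,y,z} A35={u,x,y,z} A45={s,u,y,z}
  A123={x,y,z} A124={y,z} A125={q,t,v,x,y,z} A134={y,z} A135={x,y,z} A145={y,z} A234={u,y,z} A235={u,x,y,z} A245={s,u,y,z} A345={u,y,z}
  A1234={y,z} A1235={x,y,z} A1245={y,z} A1345={y,z} A2345={u,y,z}
  A12345={y,z}
components per intersection:
  A1: {q,y,z} {t,v} {x}
  A2: {p,q,r,s,u,w,x,y,z} {t,v}
  A3: {u,y,z} {x}
  A4: {r,s,u,w,y,z}
  A5: {p,q,u,x,y,z} {s} {t,v}
  A12: {q,y,z} {t,v} {x}
  A13: {x} {y,z}
  A14: {y,z}
  A15: {q,y,z} {t,v} {x}
  A23: {u,y,z} {x}
  A24: {r,s,u,w,y,z}
  A25: {p,q,u,x,y,z} {s} {t,v}
  A34: {u,y,z}
  A35: {u,y,z} {x}
  A45: {s} {u,y,z}
  A123: {x} {y,z}
  A124: {y,z}
  A125: {q,y,z} {t,v} {x}
  A134: {y,z}
  A135: {x} {y,z}
  A145: {y,z}
  A234: {u,y,z}
  A235: {u,y,z} {x}
  A245: {s} {u,y,z}
  A345: {u,y,z}
  A1234: {y,z}
  A1235: {x} {y,z}
  A1245: {y,z}
  A1345: {y,z}
  A2345: {u,y,z}
  A12345: {y,z}
C dims 11,20,16,6; δ0: rk 9, SNF 1^9; δ1: rk 11, SNF 1^11; δ2: rk 5, SNF 1^5
Ȟ^0 = (11 − 9) − 0 = 2, so Ȟ^0 ≅ Z^2
Ȟ^1 = (20 − 11) − 9 = 0, so Ȟ^1 ≅ 0
Ȟ^2 = (16 − 5) − 11 = 0, so Ȟ^2 ≅ 0
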